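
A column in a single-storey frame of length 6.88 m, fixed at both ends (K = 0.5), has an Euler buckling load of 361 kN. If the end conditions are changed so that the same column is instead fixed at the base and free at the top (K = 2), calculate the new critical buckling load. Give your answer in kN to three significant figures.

P_cr ∝ 1/K², so P_cr,new = P_cr,old × (K_old/K_new)² = 361 × (0.5/2)²
= 361 × 0.06250 = 22.6 kN

P_cr ≈ 22.6 kN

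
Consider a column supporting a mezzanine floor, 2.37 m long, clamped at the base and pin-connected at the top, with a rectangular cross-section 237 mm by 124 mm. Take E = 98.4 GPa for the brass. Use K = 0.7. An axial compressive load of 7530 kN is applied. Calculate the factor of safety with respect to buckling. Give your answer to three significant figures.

n ≈ 1.76

Buckling occurs about the weak axis: I_min = h·b³/12 with b = 124 mm (the shorter side).
I_min = 237×124³/12 = 3.766×10^7 mm⁴
I = 3.766×10^7 mm⁴ = 3.766×10^-5 m⁴
Effective length L_e = K·L = 0.7 × 2.37 = 1.659 m
P_cr = π²EI / L_e² = π² × 98.4×10⁹ × 3.766×10^-5 / 1.659² = 1.329×10^7 N
Factor of safety n = P_cr / P = 13287 / 7530 = 1.76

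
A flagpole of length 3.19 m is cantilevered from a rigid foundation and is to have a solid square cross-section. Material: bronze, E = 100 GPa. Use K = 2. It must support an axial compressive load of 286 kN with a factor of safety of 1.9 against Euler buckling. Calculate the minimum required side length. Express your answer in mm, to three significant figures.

Required P_cr = n·P = 1.9 × 286 = 543.4 kN
L_e = K·L = 2 × 3.19 = 6.380 m
Required I = P_cr·L_e²/(π²E) = 5.434×10^5 × 6.380² / (π² × 1.00×10^11) = 2.241×10^-5 m⁴
I_req = 2.241×10^7 mm⁴
Solid square: I = a⁴/12  ⇒  a = (12I)^(1/4) = (12×2.241×10^7)^(1/4) = 128 mm

a ≈ 128 mm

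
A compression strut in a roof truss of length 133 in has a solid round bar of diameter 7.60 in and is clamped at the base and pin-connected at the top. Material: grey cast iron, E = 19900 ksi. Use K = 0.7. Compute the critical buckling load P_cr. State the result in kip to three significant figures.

I = πd⁴/64 = π×7.60⁴/64 = 163.8 in⁴
Effective length L_e = K·L = 0.7 × 133 = 93.10 in
P_cr = π²EI / L_e² = π² × 19900×10³ × 163.8 / 93.10² = 3.711×10^6 lb

P_cr ≈ 3710 kip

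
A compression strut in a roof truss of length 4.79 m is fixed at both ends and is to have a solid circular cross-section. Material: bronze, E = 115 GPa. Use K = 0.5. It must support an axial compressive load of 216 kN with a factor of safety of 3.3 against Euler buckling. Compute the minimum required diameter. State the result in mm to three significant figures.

Required P_cr = n·P = 3.3 × 216 = 712.8 kN
L_e = K·L = 0.5 × 4.79 = 2.395 m
Required I = P_cr·L_e²/(π²E) = 7.128×10^5 × 2.395² / (π² × 1.15×10^11) = 3.602×10^-6 m⁴
I_req = 3.602×10^6 mm⁴
Solid circle: I = πd⁴/64  ⇒  d = (64I/π)^(1/4) = (64×3.602×10^6/π)^(1/4) = 92.6 mm

d ≈ 92.6 mm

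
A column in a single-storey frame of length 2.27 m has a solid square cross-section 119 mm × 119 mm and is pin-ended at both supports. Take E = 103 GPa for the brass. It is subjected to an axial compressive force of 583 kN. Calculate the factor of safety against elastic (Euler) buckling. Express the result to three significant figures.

I = a⁴/12 = 119⁴/12 = 1.671×10^7 mm⁴
I = 1.671×10^7 mm⁴ = 1.671×10^-5 m⁴
Effective length L_e = K·L = 1 × 2.27 = 2.270 m
P_cr = π²EI / L_e² = π² × 103×10⁹ × 1.671×10^-5 / 2.270² = 3.297×10^6 N
Factor of safety n = P_cr / P = 3296.8 / 583 = 5.65

n ≈ 5.65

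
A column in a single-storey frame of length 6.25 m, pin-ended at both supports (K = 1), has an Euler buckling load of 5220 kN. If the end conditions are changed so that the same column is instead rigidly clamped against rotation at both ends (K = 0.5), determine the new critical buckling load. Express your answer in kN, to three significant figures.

P_cr ≈ 20900 kN

P_cr ∝ 1/K², so P_cr,new = P_cr,old × (K_old/K_new)² = 5220 × (1/0.5)²
= 5220 × 4.000 = 20900 kN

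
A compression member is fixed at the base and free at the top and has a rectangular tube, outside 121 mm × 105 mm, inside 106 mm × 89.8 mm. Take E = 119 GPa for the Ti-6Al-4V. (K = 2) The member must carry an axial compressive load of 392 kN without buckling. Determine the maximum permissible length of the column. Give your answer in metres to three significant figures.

Weak-axis I_min = (h_o·b_o³ − h_i·b_i³)/12 with b_o = 105, b_i = 89.80 mm (shorter outer/inner sides).
I_min = (121×105³ − 106.0×89.80³)/12 = 5.276×10^6 mm⁴
I = 5.276×10^-6 m⁴
At the buckling limit P_cr = P = 3.920×10^5 N
From P_cr = π²EI/(K·L)²:  L = (1/K)·√(π²EI/P_cr) = (1/2)·√(π²×1.19×10^11×5.276×10^-6/3.920×10^5)
L = 1.99 m

L_max ≈ 1.99 m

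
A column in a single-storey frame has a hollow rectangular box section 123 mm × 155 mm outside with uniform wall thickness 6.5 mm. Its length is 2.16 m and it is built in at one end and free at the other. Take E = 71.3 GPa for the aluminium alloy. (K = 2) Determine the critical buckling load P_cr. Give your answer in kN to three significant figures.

Inner dimensions: h_i = 155 − 2×6.5 = 142.0 mm, b_i = 123 − 2×6.5 = 110.0 mm
Weak-axis I_min = (h_o·b_o³ − h_i·b_i³)/12 with b_o = 123, b_i = 110.0 mm (shorter outer/inner sides).
I_min = (155×123³ − 142.0×110.0³)/12 = 8.286×10^6 mm⁴
I = 8.286×10^6 mm⁴ = 8.286×10^-6 m⁴
Effective length L_e = K·L = 2 × 2.16 = 4.320 m
P_cr = π²EI / L_e² = π² × 71.3×10⁹ × 8.286×10^-6 / 4.320² = 3.124×10^5 N

P_cr ≈ 312 kN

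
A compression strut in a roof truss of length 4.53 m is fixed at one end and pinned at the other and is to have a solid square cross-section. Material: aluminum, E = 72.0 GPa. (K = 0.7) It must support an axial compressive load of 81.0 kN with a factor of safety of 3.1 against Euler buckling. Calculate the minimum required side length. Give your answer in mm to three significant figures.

a ≈ 80.8 mm

Required P_cr = n·P = 3.1 × 81.0 = 251.1 kN
L_e = K·L = 0.7 × 4.53 = 3.171 m
Required I = P_cr·L_e²/(π²E) = 2.511×10^5 × 3.171² / (π² × 7.20×10^10) = 3.553×10^-6 m⁴
I_req = 3.553×10^6 mm⁴
Solid square: I = a⁴/12  ⇒  a = (12I)^(1/4) = (12×3.553×10^6)^(1/4) = 80.8 mm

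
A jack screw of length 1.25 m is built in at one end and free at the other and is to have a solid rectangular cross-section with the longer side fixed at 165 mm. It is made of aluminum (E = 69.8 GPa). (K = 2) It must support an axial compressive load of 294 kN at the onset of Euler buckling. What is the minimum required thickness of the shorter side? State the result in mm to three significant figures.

b ≈ 57.9 mm

L_e = K·L = 2 × 1.25 = 2.500 m
Required I = P_cr·L_e²/(π²E) = 2.940×10^5 × 2.500² / (π² × 6.98×10^10) = 2.667×10^-6 m⁴
I_req = 2.667×10^6 mm⁴
Rectangle, weak axis: I_min = h·b³/12 with h = 165 mm fixed  ⇒  b = (12I/h)^(1/3) = 57.9 mm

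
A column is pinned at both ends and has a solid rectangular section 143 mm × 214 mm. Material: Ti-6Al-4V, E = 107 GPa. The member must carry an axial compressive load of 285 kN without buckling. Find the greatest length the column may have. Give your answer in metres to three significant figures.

Buckling occurs about the weak axis: I_min = h·b³/12 with b = 143 mm (the shorter side).
I_min = 214×143³/12 = 5.215×10^7 mm⁴
I = 5.215×10^-5 m⁴
At the buckling limit P_cr = P = 2.850×10^5 N
From P_cr = π²EI/(K·L)²:  L = (1/K)·√(π²EI/P_cr) = (1/1)·√(π²×1.07×10^11×5.215×10^-5/2.850×10^5)
L = 13.9 m

L_max ≈ 13.9 m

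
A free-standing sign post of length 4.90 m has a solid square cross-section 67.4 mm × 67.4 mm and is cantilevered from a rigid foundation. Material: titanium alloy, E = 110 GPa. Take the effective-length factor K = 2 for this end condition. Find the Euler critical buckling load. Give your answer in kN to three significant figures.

P_cr ≈ 19.4 kN

I = a⁴/12 = 67.4⁴/12 = 1.720×10^6 mm⁴
I = 1.720×10^6 mm⁴ = 1.720×10^-6 m⁴
Effective length L_e = K·L = 2 × 4.90 = 9.800 m
P_cr = π²EI / L_e² = π² × 110×10⁹ × 1.720×10^-6 / 9.800² = 1.944×10^4 N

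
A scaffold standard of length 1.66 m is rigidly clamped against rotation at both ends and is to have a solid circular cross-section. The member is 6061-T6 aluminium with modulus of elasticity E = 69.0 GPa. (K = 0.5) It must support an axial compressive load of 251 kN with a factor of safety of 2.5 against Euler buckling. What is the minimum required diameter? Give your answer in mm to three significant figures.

d ≈ 60.0 mm

Required P_cr = n·P = 2.5 × 251 = 627.5 kN
L_e = K·L = 0.5 × 1.66 = 0.8300 m
Required I = P_cr·L_e²/(π²E) = 6.275×10^5 × 0.8300² / (π² × 6.90×10^10) = 6.348×10^-7 m⁴
I_req = 6.348×10^5 mm⁴
Solid circle: I = πd⁴/64  ⇒  d = (64I/π)^(1/4) = (64×6.348×10^5/π)^(1/4) = 60.0 mm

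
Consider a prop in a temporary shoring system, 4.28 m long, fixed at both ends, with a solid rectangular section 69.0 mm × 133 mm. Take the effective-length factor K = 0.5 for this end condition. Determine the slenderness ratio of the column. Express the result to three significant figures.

For a rectangle r_min = b/√12 = 69.0/√12 = 19.92 mm
L_e = K·L = 0.5 × 4.28 m = 2.140 m = 2140.0 mm
λ = L_e / r_min = 2140.0 / 19.92 = 107

λ ≈ 107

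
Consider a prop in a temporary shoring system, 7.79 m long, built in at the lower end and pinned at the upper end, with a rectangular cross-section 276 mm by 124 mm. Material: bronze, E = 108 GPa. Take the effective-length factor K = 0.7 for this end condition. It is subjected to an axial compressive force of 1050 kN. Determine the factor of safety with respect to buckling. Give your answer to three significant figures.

n ≈ 1.50

Buckling occurs about the weak axis: I_min = h·b³/12 with b = 124 mm (the shorter side).
I_min = 276×124³/12 = 4.385×10^7 mm⁴
I = 4.385×10^7 mm⁴ = 4.385×10^-5 m⁴
Effective length L_e = K·L = 0.7 × 7.79 = 5.453 m
P_cr = π²EI / L_e² = π² × 108×10⁹ × 4.385×10^-5 / 5.453² = 1.572×10^6 N
Factor of safety n = P_cr / P = 1572.0 / 1050 = 1.50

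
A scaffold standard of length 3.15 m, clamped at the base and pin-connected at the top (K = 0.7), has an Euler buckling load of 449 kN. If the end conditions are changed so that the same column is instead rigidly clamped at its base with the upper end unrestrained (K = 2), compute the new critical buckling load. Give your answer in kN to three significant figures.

P_cr ≈ 55.0 kN

P_cr ∝ 1/K², so P_cr,new = P_cr,old × (K_old/K_new)² = 449 × (0.7/2)²
= 449 × 0.1225 = 55.0 kN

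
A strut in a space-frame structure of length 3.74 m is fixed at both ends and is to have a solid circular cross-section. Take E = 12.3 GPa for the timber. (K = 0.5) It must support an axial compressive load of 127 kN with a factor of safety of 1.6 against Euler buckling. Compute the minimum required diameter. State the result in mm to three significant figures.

d ≈ 104 mm

Required P_cr = n·P = 1.6 × 127 = 203.2 kN
L_e = K·L = 0.5 × 3.74 = 1.870 m
Required I = P_cr·L_e²/(π²E) = 2.032×10^5 × 1.870² / (π² × 1.23×10^10) = 5.853×10^-6 m⁴
I_req = 5.853×10^6 mm⁴
Solid circle: I = πd⁴/64  ⇒  d = (64I/π)^(1/4) = (64×5.853×10^6/π)^(1/4) = 104 mm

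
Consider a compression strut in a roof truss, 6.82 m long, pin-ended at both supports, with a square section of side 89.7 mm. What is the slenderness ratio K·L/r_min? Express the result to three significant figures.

For a square r = a/√12 = 89.7/√12 = 25.89 mm
L_e = K·L = 1 × 6.82 m = 6.820 m = 6820.0 mm
λ = L_e / r_min = 6820.0 / 25.89 = 263

λ ≈ 263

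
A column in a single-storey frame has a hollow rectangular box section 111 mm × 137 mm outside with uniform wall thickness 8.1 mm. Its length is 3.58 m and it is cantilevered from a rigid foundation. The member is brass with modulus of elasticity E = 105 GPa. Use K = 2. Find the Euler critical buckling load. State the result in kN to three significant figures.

P_cr ≈ 142 kN

Inner dimensions: h_i = 137 − 2×8.1 = 120.8 mm, b_i = 111 − 2×8.1 = 94.80 mm
Weak-axis I_min = (h_o·b_o³ − h_i·b_i³)/12 with b_o = 111, b_i = 94.80 mm (shorter outer/inner sides).
I_min = (137×111³ − 120.8×94.80³)/12 = 7.037×10^6 mm⁴
I = 7.037×10^6 mm⁴ = 7.037×10^-6 m⁴
Effective length L_e = K·L = 2 × 3.58 = 7.160 m
P_cr = π²EI / L_e² = π² × 105×10⁹ × 7.037×10^-6 / 7.160² = 1.423×10^5 N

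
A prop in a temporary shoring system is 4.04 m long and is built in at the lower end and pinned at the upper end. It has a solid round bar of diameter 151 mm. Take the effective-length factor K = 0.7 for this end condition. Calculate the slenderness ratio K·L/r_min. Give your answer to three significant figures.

λ ≈ 74.9

For a solid circle r = d/4 = 151/4 = 37.75 mm
L_e = K·L = 0.7 × 4.04 m = 2.828 m = 2828.0 mm
λ = L_e / r_min = 2828.0 / 37.75 = 74.9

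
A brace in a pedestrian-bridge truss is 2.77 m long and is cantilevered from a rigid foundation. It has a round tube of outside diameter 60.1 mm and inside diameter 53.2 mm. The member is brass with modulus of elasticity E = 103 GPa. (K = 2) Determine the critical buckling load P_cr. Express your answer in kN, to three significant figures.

d_o = 60.1 mm, d_i = 53.2 mm
I = π(d_o⁴ − d_i⁴)/64 = π(60.1⁴ − 53.20⁴)/64 = 2.472×10^5 mm⁴
I = 2.472×10^5 mm⁴ = 2.472×10^-7 m⁴
Effective length L_e = K·L = 2 × 2.77 = 5.540 m
P_cr = π²EI / L_e² = π² × 103×10⁹ × 2.472×10^-7 / 5.540² = 8.188×10^3 N

P_cr ≈ 8.19 kN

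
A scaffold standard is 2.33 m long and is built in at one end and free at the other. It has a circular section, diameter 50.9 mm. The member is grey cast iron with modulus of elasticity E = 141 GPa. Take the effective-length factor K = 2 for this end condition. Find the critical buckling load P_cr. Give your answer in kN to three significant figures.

I = πd⁴/64 = π×50.9⁴/64 = 3.295×10^5 mm⁴
I = 3.295×10^5 mm⁴ = 3.295×10^-7 m⁴
Effective length L_e = K·L = 2 × 2.33 = 4.660 m
P_cr = π²EI / L_e² = π² × 141×10⁹ × 3.295×10^-7 / 4.660² = 2.111×10^4 N

P_cr ≈ 21.1 kN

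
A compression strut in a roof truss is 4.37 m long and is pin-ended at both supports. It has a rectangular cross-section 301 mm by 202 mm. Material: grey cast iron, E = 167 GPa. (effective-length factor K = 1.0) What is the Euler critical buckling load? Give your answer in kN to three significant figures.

P_cr ≈ 17800 kN

Buckling occurs about the weak axis: I_min = h·b³/12 with b = 202 mm (the shorter side).
I_min = 301×202³/12 = 2.067×10^8 mm⁴
I = 2.067×10^8 mm⁴ = 2.067×10^-4 m⁴
Effective length L_e = K·L = 1 × 4.37 = 4.370 m
P_cr = π²EI / L_e² = π² × 167×10⁹ × 2.067×10^-4 / 4.370² = 1.784×10^7 N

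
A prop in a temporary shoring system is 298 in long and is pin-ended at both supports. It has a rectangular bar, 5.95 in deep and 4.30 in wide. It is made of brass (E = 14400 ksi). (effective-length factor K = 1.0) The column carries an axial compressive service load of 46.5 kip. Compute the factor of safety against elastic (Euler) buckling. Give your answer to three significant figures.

n ≈ 1.36

Buckling occurs about the weak axis: I_min = h·b³/12 with b = 4.30 in (the shorter side).
I_min = 5.95×4.30³/12 = 39.42 in⁴
Effective length L_e = K·L = 1 × 298 = 298.0 in
P_cr = π²EI / L_e² = π² × 14400×10³ × 39.42 / 298.0² = 6.309×10^4 lb
Factor of safety n = P_cr / P = 63.091 / 46.5 = 1.36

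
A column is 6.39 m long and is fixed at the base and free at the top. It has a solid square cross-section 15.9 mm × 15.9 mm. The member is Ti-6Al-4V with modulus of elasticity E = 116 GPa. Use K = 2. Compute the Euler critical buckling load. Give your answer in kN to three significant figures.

I = a⁴/12 = 15.9⁴/12 = 5.326×10^3 mm⁴
I = 5.326×10^3 mm⁴ = 5.326×10^-9 m⁴
Effective length L_e = K·L = 2 × 6.39 = 12.78 m
P_cr = π²EI / L_e² = π² × 116×10⁹ × 5.326×10^-9 / 12.78² = 37.33 N

P_cr ≈ 0.0373 kN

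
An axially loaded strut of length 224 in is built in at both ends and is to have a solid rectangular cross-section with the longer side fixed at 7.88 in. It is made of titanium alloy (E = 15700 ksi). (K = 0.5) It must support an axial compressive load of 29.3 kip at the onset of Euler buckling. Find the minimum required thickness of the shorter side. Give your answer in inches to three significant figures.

b ≈ 1.53 in

L_e = K·L = 0.5 × 224 = 112.0 in
Required I = P_cr·L_e²/(π²E) = 2.930×10^4 × 112.0² / (π² × 1.57×10^7) = 2.372 in⁴
Rectangle, weak axis: I_min = h·b³/12 with h = 7.88 in fixed  ⇒  b = (12I/h)^(1/3) = 1.53 in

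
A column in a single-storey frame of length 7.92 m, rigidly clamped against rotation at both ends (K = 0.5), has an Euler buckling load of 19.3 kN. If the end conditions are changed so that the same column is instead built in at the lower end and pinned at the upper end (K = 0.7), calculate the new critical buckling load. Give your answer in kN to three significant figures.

P_cr ≈ 9.85 kN

P_cr ∝ 1/K², so P_cr,new = P_cr,old × (K_old/K_new)² = 19.3 × (0.5/0.7)²
= 19.3 × 0.5102 = 9.85 kN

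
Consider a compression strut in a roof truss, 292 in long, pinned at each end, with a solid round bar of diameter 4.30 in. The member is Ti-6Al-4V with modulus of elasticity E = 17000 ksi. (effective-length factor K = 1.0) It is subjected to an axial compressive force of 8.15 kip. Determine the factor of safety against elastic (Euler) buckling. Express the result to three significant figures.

n ≈ 4.05

I = πd⁴/64 = π×4.30⁴/64 = 16.78 in⁴
Effective length L_e = K·L = 1 × 292 = 292.0 in
P_cr = π²EI / L_e² = π² × 17000×10³ × 16.78 / 292.0² = 3.302×10^4 lb
Factor of safety n = P_cr / P = 33.024 / 8.15 = 4.05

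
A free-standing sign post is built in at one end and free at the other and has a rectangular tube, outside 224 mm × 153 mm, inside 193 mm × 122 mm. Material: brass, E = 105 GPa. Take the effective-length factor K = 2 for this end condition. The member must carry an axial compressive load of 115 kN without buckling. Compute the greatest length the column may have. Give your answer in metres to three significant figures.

Weak-axis I_min = (h_o·b_o³ − h_i·b_i³)/12 with b_o = 153, b_i = 122.0 mm (shorter outer/inner sides).
I_min = (224×153³ − 193.0×122.0³)/12 = 3.765×10^7 mm⁴
I = 3.765×10^-5 m⁴
At the buckling limit P_cr = P = 1.150×10^5 N
From P_cr = π²EI/(K·L)²:  L = (1/K)·√(π²EI/P_cr) = (1/2)·√(π²×1.05×10^11×3.765×10^-5/1.150×10^5)
L = 9.21 m

L_max ≈ 9.21 m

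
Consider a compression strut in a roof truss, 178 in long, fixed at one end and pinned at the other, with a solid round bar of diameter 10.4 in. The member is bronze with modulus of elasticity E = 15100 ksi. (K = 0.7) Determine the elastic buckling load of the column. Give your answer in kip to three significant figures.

I = πd⁴/64 = π×10.4⁴/64 = 574.3 in⁴
Effective length L_e = K·L = 0.7 × 178 = 124.6 in
P_cr = π²EI / L_e² = π² × 15100×10³ × 574.3 / 124.6² = 5.512×10^6 lb

P_cr ≈ 5510 kip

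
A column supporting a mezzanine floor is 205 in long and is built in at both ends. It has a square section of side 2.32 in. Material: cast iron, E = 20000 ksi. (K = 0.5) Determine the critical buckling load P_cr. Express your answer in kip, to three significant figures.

P_cr ≈ 45.4 kip

I = a⁴/12 = 2.32⁴/12 = 2.414 in⁴
Effective length L_e = K·L = 0.5 × 205 = 102.5 in
P_cr = π²EI / L_e² = π² × 20000×10³ × 2.414 / 102.5² = 4.536×10^4 lb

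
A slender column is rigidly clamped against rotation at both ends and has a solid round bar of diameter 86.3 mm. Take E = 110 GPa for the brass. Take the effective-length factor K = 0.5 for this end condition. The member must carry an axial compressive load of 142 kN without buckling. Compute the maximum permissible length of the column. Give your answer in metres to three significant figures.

L_max ≈ 9.13 m

I = πd⁴/64 = π×86.3⁴/64 = 2.723×10^6 mm⁴
I = 2.723×10^-6 m⁴
At the buckling limit P_cr = P = 1.420×10^5 N
From P_cr = π²EI/(K·L)²:  L = (1/K)·√(π²EI/P_cr) = (1/0.5)·√(π²×1.10×10^11×2.723×10^-6/1.420×10^5)
L = 9.13 m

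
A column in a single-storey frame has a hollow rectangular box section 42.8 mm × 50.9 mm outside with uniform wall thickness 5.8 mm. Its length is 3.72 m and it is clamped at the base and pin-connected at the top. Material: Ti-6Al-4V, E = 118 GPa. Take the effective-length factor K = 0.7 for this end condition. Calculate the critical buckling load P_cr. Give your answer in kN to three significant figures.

P_cr ≈ 40.0 kN

Inner dimensions: h_i = 50.9 − 2×5.8 = 39.30 mm, b_i = 42.8 − 2×5.8 = 31.20 mm
Weak-axis I_min = (h_o·b_o³ − h_i·b_i³)/12 with b_o = 42.8, b_i = 31.20 mm (shorter outer/inner sides).
I_min = (50.9×42.8³ − 39.30×31.20³)/12 = 2.331×10^5 mm⁴
I = 2.331×10^5 mm⁴ = 2.331×10^-7 m⁴
Effective length L_e = K·L = 0.7 × 3.72 = 2.604 m
P_cr = π²EI / L_e² = π² × 118×10⁹ × 2.331×10^-7 / 2.604² = 4.003×10^4 N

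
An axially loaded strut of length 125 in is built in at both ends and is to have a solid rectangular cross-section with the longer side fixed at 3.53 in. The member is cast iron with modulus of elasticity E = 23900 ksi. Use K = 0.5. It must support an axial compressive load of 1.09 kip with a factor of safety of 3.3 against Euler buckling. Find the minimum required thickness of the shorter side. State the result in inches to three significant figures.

b ≈ 0.587 in

Required P_cr = n·P = 3.3 × 1.09 = 3.597 kip
L_e = K·L = 0.5 × 125 = 62.50 in
Required I = P_cr·L_e²/(π²E) = 3.597×10^3 × 62.50² / (π² × 2.39×10^7) = 5.957×10^-2 in⁴
Rectangle, weak axis: I_min = h·b³/12 with h = 3.53 in fixed  ⇒  b = (12I/h)^(1/3) = 0.587 in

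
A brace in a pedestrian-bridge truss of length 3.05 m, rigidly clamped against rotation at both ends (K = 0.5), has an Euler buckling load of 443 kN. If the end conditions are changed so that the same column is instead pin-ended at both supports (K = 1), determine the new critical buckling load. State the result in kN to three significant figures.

P_cr ≈ 111 kN

P_cr ∝ 1/K², so P_cr,new = P_cr,old × (K_old/K_new)² = 443 × (0.5/1)²
= 443 × 0.2500 = 111 kN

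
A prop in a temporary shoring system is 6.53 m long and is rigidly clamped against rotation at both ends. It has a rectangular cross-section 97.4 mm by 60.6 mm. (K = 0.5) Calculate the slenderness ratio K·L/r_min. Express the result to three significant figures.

Buckling occurs about the weak axis: I_min = h·b³/12 with b = 60.6 mm (the shorter side).
I_min = 97.4×60.6³/12 = 1.806×10^6 mm⁴
A = 5.902×10^3 mm²;  r_min = √(I/A) = √(1.806×10^6/5.902×10^3) = 17.49 mm
L_e = K·L = 0.5 × 6.53 m = 3.265 m = 3265.0 mm
λ = L_e / r_min = 3265.0 / 17.49 = 187

λ ≈ 187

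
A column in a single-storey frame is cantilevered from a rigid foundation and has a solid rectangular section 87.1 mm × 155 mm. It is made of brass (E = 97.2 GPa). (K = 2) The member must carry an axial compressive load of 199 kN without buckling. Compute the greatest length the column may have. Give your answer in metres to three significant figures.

L_max ≈ 3.21 m

Buckling occurs about the weak axis: I_min = h·b³/12 with b = 87.1 mm (the shorter side).
I_min = 155×87.1³/12 = 8.535×10^6 mm⁴
I = 8.535×10^-6 m⁴
At the buckling limit P_cr = P = 1.990×10^5 N
From P_cr = π²EI/(K·L)²:  L = (1/K)·√(π²EI/P_cr) = (1/2)·√(π²×9.72×10^10×8.535×10^-6/1.990×10^5)
L = 3.21 m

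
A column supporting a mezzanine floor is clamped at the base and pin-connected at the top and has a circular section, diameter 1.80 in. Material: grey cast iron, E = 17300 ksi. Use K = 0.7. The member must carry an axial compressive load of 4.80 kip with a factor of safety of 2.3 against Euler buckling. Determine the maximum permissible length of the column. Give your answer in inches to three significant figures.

I = πd⁴/64 = π×1.80⁴/64 = 0.5153 in⁴
Required critical load P_cr = n·P = 2.3 × 4.80 = 11.04 kip = 1.104×10^4 lb
From P_cr = π²EI/(K·L)²:  L = (1/K)·√(π²EI/P_cr) = (1/0.7)·√(π²×1.73×10^7×0.5153/1.104×10^4)
L = 128 in

L_max ≈ 128 in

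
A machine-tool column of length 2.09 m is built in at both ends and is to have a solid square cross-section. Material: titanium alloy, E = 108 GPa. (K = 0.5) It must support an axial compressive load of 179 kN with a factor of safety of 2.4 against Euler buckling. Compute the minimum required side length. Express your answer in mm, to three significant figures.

Required P_cr = n·P = 2.4 × 179 = 429.6 kN
L_e = K·L = 0.5 × 2.09 = 1.045 m
Required I = P_cr·L_e²/(π²E) = 4.296×10^5 × 1.045² / (π² × 1.08×10^11) = 4.401×10^-7 m⁴
I_req = 4.401×10^5 mm⁴
Solid square: I = a⁴/12  ⇒  a = (12I)^(1/4) = (12×4.401×10^5)^(1/4) = 47.9 mm

a ≈ 47.9 mm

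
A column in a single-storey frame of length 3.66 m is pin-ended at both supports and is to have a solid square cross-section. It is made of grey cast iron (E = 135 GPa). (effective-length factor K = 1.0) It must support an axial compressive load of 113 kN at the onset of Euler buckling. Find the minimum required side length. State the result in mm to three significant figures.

a ≈ 60.8 mm

L_e = K·L = 1 × 3.66 = 3.660 m
Required I = P_cr·L_e²/(π²E) = 1.130×10^5 × 3.660² / (π² × 1.35×10^11) = 1.136×10^-6 m⁴
I_req = 1.136×10^6 mm⁴
Solid square: I = a⁴/12  ⇒  a = (12I)^(1/4) = (12×1.136×10^6)^(1/4) = 60.8 mm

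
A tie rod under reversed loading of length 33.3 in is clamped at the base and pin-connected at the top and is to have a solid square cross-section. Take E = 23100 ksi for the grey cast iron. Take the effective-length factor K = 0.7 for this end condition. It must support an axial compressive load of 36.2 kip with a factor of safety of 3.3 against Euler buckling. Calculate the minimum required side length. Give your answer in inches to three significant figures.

Required P_cr = n·P = 3.3 × 36.2 = 119.5 kip
L_e = K·L = 0.7 × 33.3 = 23.31 in
Required I = P_cr·L_e²/(π²E) = 1.195×10^5 × 23.31² / (π² × 2.31×10^7) = 0.2847 in⁴
Solid square: I = a⁴/12  ⇒  a = (12I)^(1/4) = (12×0.2847)^(1/4) = 1.36 in

a ≈ 1.36 in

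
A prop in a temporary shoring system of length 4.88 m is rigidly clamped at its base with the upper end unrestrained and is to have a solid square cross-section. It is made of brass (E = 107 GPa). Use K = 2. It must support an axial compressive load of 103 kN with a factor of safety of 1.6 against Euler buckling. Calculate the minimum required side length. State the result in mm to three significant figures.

a ≈ 116 mm

Required P_cr = n·P = 1.6 × 103 = 164.8 kN
L_e = K·L = 2 × 4.88 = 9.760 m
Required I = P_cr·L_e²/(π²E) = 1.648×10^5 × 9.760² / (π² × 1.07×10^11) = 1.487×10^-5 m⁴
I_req = 1.487×10^7 mm⁴
Solid square: I = a⁴/12  ⇒  a = (12I)^(1/4) = (12×1.487×10^7)^(1/4) = 116 mm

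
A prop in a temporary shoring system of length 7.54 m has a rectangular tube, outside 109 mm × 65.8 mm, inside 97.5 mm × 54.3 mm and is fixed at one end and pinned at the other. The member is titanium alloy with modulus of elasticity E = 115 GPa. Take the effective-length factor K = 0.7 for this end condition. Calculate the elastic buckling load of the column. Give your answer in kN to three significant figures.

P_cr ≈ 52.4 kN

Weak-axis I_min = (h_o·b_o³ − h_i·b_i³)/12 with b_o = 65.8, b_i = 54.30 mm (shorter outer/inner sides).
I_min = (109×65.8³ − 97.50×54.30³)/12 = 1.287×10^6 mm⁴
I = 1.287×10^6 mm⁴ = 1.287×10^-6 m⁴
Effective length L_e = K·L = 0.7 × 7.54 = 5.278 m
P_cr = π²EI / L_e² = π² × 115×10⁹ × 1.287×10^-6 / 5.278² = 5.243×10^4 N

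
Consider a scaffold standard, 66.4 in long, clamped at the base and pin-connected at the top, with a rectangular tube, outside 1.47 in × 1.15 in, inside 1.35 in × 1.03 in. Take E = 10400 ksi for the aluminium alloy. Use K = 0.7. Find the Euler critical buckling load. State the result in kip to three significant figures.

Weak-axis I_min = (h_o·b_o³ − h_i·b_i³)/12 with b_o = 1.15, b_i = 1.030 in (shorter outer/inner sides).
I_min = (1.47×1.15³ − 1.350×1.030³)/12 = 6.338×10^-2 in⁴
Effective length L_e = K·L = 0.7 × 66.4 = 46.48 in
P_cr = π²EI / L_e² = π² × 10400×10³ × 6.338×10^-2 / 46.48² = 3.011×10^3 lb

P_cr ≈ 3.01 kip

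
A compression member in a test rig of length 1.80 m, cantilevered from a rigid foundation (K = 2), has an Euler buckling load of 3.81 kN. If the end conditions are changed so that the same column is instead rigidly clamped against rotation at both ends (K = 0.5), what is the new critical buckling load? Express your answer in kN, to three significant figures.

P_cr ≈ 61.0 kN

P_cr ∝ 1/K², so P_cr,new = P_cr,old × (K_old/K_new)² = 3.81 × (2/0.5)²
= 3.81 × 16.00 = 61.0 kN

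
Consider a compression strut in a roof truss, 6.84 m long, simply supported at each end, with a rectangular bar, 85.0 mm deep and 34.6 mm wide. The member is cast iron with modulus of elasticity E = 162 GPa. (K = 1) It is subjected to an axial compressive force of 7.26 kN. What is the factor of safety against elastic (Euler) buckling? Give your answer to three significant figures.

Buckling occurs about the weak axis: I_min = h·b³/12 with b = 34.6 mm (the shorter side).
I_min = 85.0×34.6³/12 = 2.934×10^5 mm⁴
I = 2.934×10^5 mm⁴ = 2.934×10^-7 m⁴
Effective length L_e = K·L = 1 × 6.84 = 6.840 m
P_cr = π²EI / L_e² = π² × 162×10⁹ × 2.934×10^-7 / 6.840² = 1.003×10^4 N
Factor of safety n = P_cr / P = 10.027 / 7.26 = 1.38

n ≈ 1.38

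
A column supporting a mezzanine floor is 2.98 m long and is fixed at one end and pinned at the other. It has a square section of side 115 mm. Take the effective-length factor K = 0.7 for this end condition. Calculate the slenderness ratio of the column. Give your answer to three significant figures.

λ ≈ 62.8

I = a⁴/12 = 115⁴/12 = 1.458×10^7 mm⁴
A = 1.323×10^4 mm²;  r_min = √(I/A) = √(1.458×10^7/1.323×10^4) = 33.20 mm
L_e = K·L = 0.7 × 2.98 m = 2.086 m = 2086.0 mm
λ = L_e / r_min = 2086.0 / 33.20 = 62.8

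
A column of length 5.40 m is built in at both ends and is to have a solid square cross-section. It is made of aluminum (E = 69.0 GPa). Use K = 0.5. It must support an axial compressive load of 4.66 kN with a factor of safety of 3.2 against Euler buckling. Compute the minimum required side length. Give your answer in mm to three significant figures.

a ≈ 37.2 mm

Required P_cr = n·P = 3.2 × 4.66 = 14.91 kN
L_e = K·L = 0.5 × 5.40 = 2.700 m
Required I = P_cr·L_e²/(π²E) = 1.491×10^4 × 2.700² / (π² × 6.90×10^10) = 1.596×10^-7 m⁴
I_req = 1.596×10^5 mm⁴
Solid square: I = a⁴/12  ⇒  a = (12I)^(1/4) = (12×1.596×10^5)^(1/4) = 37.2 mm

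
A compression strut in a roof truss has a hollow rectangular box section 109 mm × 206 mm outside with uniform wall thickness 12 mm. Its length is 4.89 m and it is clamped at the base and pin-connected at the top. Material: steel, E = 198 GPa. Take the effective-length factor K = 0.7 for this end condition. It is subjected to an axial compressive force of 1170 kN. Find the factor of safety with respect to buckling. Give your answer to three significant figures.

Inner dimensions: h_i = 206 − 2×12 = 182.0 mm, b_i = 109 − 2×12 = 85.00 mm
Weak-axis I_min = (h_o·b_o³ − h_i·b_i³)/12 with b_o = 109, b_i = 85.00 mm (shorter outer/inner sides).
I_min = (206×109³ − 182.0×85.00³)/12 = 1.292×10^7 mm⁴
I = 1.292×10^7 mm⁴ = 1.292×10^-5 m⁴
Effective length L_e = K·L = 0.7 × 4.89 = 3.423 m
P_cr = π²EI / L_e² = π² × 198×10⁹ × 1.292×10^-5 / 3.423² = 2.154×10^6 N
Factor of safety n = P_cr / P = 2154.3 / 1170 = 1.84

n ≈ 1.84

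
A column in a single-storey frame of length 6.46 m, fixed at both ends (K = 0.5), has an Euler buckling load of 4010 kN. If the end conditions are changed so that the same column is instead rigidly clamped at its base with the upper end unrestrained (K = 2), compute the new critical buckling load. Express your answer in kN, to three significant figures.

P_cr ≈ 251 kN

P_cr ∝ 1/K², so P_cr,new = P_cr,old × (K_old/K_new)² = 4010 × (0.5/2)²
= 4010 × 0.06250 = 251 kN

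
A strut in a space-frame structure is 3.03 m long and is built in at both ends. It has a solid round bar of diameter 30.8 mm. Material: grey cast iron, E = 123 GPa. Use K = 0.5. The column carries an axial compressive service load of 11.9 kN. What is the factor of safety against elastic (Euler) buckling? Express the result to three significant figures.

n ≈ 1.96

I = πd⁴/64 = π×30.8⁴/64 = 4.417×10^4 mm⁴
I = 4.417×10^4 mm⁴ = 4.417×10^-8 m⁴
Effective length L_e = K·L = 0.5 × 3.03 = 1.515 m
P_cr = π²EI / L_e² = π² × 123×10⁹ × 4.417×10^-8 / 1.515² = 2.336×10^4 N
Factor of safety n = P_cr / P = 23.364 / 11.9 = 1.96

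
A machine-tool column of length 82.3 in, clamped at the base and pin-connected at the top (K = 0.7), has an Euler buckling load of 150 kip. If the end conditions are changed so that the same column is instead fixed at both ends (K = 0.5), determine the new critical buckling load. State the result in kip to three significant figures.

P_cr ≈ 294 kip

P_cr ∝ 1/K², so P_cr,new = P_cr,old × (K_old/K_new)² = 150 × (0.7/0.5)²
= 150 × 1.960 = 294 kip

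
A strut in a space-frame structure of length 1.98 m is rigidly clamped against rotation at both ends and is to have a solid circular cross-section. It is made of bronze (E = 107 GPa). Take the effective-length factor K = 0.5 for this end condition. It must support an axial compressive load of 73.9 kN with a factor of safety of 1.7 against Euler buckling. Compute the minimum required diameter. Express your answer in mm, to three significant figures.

d ≈ 39.3 mm

Required P_cr = n·P = 1.7 × 73.9 = 125.6 kN
L_e = K·L = 0.5 × 1.98 = 0.9900 m
Required I = P_cr·L_e²/(π²E) = 1.256×10^5 × 0.9900² / (π² × 1.07×10^11) = 1.166×10^-7 m⁴
I_req = 1.166×10^5 mm⁴
Solid circle: I = πd⁴/64  ⇒  d = (64I/π)^(1/4) = (64×1.166×10^5/π)^(1/4) = 39.3 mm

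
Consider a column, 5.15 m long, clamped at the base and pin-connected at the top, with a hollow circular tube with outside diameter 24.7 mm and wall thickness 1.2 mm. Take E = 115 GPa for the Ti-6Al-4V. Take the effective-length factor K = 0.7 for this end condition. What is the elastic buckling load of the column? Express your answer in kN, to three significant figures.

Inner diameter d_i = 24.7 − 2×1.2 = 22.30 mm
I = π(d_o⁴ − d_i⁴)/64 = π(24.7⁴ − 22.30⁴)/64 = 6.132×10^3 mm⁴
I = 6.132×10^3 mm⁴ = 6.132×10^-9 m⁴
Effective length L_e = K·L = 0.7 × 5.15 = 3.605 m
P_cr = π²EI / L_e² = π² × 115×10⁹ × 6.132×10^-9 / 3.605² = 535.5 N

P_cr ≈ 0.536 kN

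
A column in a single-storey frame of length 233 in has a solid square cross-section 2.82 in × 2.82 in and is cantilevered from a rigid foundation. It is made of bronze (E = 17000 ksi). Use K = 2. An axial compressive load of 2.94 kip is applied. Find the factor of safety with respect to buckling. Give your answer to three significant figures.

I = a⁴/12 = 2.82⁴/12 = 5.270 in⁴
Effective length L_e = K·L = 2 × 233 = 466.0 in
P_cr = π²EI / L_e² = π² × 17000×10³ × 5.270 / 466.0² = 4.072×10^3 lb
Factor of safety n = P_cr / P = 4.0719 / 2.94 = 1.38

n ≈ 1.38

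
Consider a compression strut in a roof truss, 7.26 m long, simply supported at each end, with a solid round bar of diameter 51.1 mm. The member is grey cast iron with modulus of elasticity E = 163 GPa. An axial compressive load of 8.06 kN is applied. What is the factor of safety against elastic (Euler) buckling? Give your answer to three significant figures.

I = πd⁴/64 = π×51.1⁴/64 = 3.347×10^5 mm⁴
I = 3.347×10^5 mm⁴ = 3.347×10^-7 m⁴
Effective length L_e = K·L = 1 × 7.26 = 7.260 m
P_cr = π²EI / L_e² = π² × 163×10⁹ × 3.347×10^-7 / 7.260² = 1.022×10^4 N
Factor of safety n = P_cr / P = 10.216 / 8.06 = 1.27

n ≈ 1.27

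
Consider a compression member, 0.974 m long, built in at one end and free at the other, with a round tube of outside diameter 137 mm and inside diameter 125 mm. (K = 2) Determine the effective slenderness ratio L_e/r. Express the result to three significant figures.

λ ≈ 42.0

d_o = 137 mm, d_i = 125 mm
I = π(d_o⁴ − d_i⁴)/64 = π(137⁴ − 125.0⁴)/64 = 5.308×10^6 mm⁴
A = 2.469×10^3 mm²;  r_min = √(I/A) = √(5.308×10^6/2.469×10^3) = 46.36 mm
L_e = K·L = 2 × 0.974 m = 1.948 m = 1948.0 mm
λ = L_e / r_min = 1948.0 / 46.36 = 42.0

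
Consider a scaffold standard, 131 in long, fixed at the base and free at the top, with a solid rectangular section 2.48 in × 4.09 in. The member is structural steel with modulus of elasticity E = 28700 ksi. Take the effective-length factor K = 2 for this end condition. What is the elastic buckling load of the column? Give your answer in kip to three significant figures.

P_cr ≈ 21.5 kip

Buckling occurs about the weak axis: I_min = h·b³/12 with b = 2.48 in (the shorter side).
I_min = 4.09×2.48³/12 = 5.199 in⁴
Effective length L_e = K·L = 2 × 131 = 262.0 in
P_cr = π²EI / L_e² = π² × 28700×10³ × 5.199 / 262.0² = 2.145×10^4 lb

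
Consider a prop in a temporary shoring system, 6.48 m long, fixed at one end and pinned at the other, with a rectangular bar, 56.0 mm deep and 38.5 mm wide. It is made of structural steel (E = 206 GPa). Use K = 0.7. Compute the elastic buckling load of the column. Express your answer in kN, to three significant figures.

Buckling occurs about the weak axis: I_min = h·b³/12 with b = 38.5 mm (the shorter side).
I_min = 56.0×38.5³/12 = 2.663×10^5 mm⁴
I = 2.663×10^5 mm⁴ = 2.663×10^-7 m⁴
Effective length L_e = K·L = 0.7 × 6.48 = 4.536 m
P_cr = π²EI / L_e² = π² × 206×10⁹ × 2.663×10^-7 / 4.536² = 2.632×10^4 N

P_cr ≈ 26.3 kN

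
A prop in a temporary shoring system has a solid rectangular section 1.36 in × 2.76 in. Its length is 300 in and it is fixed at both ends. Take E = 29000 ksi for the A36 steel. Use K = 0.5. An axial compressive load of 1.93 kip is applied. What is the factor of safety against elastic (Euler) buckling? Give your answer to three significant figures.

Buckling occurs about the weak axis: I_min = h·b³/12 with b = 1.36 in (the shorter side).
I_min = 2.76×1.36³/12 = 0.5786 in⁴
Effective length L_e = K·L = 0.5 × 300 = 150.0 in
P_cr = π²EI / L_e² = π² × 29000×10³ × 0.5786 / 150.0² = 7.360×10^3 lb
Factor of safety n = P_cr / P = 7.3597 / 1.93 = 3.81

n ≈ 3.81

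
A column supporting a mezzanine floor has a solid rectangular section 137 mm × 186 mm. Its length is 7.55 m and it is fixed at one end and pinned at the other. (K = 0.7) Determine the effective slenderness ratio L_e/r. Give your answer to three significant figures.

For a rectangle r_min = b/√12 = 137/√12 = 39.55 mm
L_e = K·L = 0.7 × 7.55 m = 5.285 m = 5285.0 mm
λ = L_e / r_min = 5285.0 / 39.55 = 134

λ ≈ 134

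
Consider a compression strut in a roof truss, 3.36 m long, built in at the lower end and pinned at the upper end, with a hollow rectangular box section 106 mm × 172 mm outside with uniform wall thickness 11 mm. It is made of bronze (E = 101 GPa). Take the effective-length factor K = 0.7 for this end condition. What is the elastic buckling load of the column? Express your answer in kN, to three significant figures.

Inner dimensions: h_i = 172 − 2×11 = 150.0 mm, b_i = 106 − 2×11 = 84.00 mm
Weak-axis I_min = (h_o·b_o³ − h_i·b_i³)/12 with b_o = 106, b_i = 84.00 mm (shorter outer/inner sides).
I_min = (172×106³ − 150.0×84.00³)/12 = 9.662×10^6 mm⁴
I = 9.662×10^6 mm⁴ = 9.662×10^-6 m⁴
Effective length L_e = K·L = 0.7 × 3.36 = 2.352 m
P_cr = π²EI / L_e² = π² × 101×10⁹ × 9.662×10^-6 / 2.352² = 1.741×10^6 N

P_cr ≈ 1740 kN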